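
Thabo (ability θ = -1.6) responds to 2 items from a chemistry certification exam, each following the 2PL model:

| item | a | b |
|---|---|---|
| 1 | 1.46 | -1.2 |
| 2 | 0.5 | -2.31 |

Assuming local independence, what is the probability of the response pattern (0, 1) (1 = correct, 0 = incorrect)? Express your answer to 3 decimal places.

P(θ) = 1 / (1 + exp(−a(θ − b)))
P_1 = 1/(1+e^{0.5840}) = 0.3580
P_2 = 1/(1+e^{-0.3550}) = 0.5878
L = (1−P_1) × P_2 = 0.6420 × 0.5878 = 0.37738

0.377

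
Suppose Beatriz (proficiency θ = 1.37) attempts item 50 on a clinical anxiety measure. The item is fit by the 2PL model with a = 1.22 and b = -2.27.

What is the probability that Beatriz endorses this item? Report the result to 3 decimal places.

0.988

P(θ) = 1 / (1 + exp(−a(θ − b)))
Exponent: 1.22 × (1.37 − (-2.27)) = 4.4408
1/(1 + e^{-4.4408}) = 0.9884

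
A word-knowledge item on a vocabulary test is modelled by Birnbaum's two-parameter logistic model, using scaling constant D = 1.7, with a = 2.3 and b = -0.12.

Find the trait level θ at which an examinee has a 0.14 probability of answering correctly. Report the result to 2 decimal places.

-0.58

P(θ) = 1 / (1 + exp(−D·a(θ − b)))
logit = ln(0.1400/0.8600) = -1.8153
θ = b + logit/(1.7·a) = -0.12 + (-1.8153)/3.9100 = -0.5843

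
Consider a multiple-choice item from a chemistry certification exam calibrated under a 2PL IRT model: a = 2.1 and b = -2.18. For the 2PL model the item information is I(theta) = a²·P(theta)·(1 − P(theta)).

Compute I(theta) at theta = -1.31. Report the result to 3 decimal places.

0.526

P = 1/(1+e^{-1.8270}) = 0.8614
P(1−P) = 0.8614 × 0.1386 = 0.1194
I = a² × P(1−P) = 2.1² × 0.1194 = 0.52650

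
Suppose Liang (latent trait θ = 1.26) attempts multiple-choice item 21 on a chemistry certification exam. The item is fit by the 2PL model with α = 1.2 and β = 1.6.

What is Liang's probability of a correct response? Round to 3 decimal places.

P(θ) = 1 / (1 + exp(−α(θ − β)))
Exponent: 1.2 × (1.26 − 1.6) = -0.4080
1/(1 + e^{0.4080}) = 0.3994

0.399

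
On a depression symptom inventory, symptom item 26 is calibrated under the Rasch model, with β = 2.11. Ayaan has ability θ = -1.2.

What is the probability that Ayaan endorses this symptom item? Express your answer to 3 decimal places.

P(θ) = 1 / (1 + exp(−(θ − β)))
Exponent: (-1.2 − 2.11) = -3.3100
1/(1 + e^{3.3100}) = 0.0352
P = 0.0352

0.035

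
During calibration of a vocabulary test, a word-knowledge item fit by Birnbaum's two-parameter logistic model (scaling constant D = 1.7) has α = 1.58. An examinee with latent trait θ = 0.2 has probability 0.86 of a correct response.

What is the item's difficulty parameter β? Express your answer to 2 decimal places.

-0.48

P(θ) = 1 / (1 + exp(−D·α(θ − β)))
logit(0.86) = ln(0.86/0.14) = 1.8153
β = θ − logit/(1.7·α) = 0.2 − 1.8153/2.6860 = -0.4758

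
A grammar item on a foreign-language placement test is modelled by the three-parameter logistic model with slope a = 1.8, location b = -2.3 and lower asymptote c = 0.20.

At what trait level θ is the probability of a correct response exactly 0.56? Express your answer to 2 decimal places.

-2.41

P(θ) = c + (1 − c) · 1 / (1 + exp(−a(θ − b)))
Remove guessing floor: (0.56 − 0.20)/(1 − 0.20) = 0.4500
logit = ln(0.4500/0.5500) = -0.2007
θ = b + logit/(a) = -2.3 + (-0.2007)/1.8000 = -2.4115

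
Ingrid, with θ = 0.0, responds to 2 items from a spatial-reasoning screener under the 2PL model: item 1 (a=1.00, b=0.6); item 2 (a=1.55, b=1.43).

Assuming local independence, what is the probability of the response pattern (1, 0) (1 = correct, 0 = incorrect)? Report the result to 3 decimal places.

0.320

P(θ) = 1 / (1 + exp(−a(θ − b)))
P_1 = 1/(1+e^{0.6000}) = 0.3543
P_2 = 1/(1+e^{2.2165}) = 0.0983
L = P_1 × (1−P_2) = 0.3543 × 0.9017 = 0.31952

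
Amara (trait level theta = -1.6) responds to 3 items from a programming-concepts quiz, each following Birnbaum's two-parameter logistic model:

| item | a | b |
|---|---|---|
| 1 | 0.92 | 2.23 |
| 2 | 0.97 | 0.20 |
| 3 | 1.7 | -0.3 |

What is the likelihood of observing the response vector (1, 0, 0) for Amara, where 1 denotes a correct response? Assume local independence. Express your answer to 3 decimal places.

P(theta) = 1 / (1 + exp(−a(theta − b)))
P_1 = 1/(1+e^{3.5236}) = 0.0286
P_2 = 1/(1+e^{1.7460}) = 0.1486
P_3 = 1/(1+e^{2.2100}) = 0.0989
L = P_1 × (1−P_2) × (1−P_3) = 0.0286 × 0.8514 × 0.9011 = 0.02198

0.022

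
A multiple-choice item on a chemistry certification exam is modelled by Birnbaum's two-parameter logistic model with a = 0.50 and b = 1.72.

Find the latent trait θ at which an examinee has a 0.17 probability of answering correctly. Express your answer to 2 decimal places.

-1.45

P(θ) = 1 / (1 + exp(−a(θ − b)))
logit = ln(0.1700/0.8300) = -1.5856
θ = b + logit/(a) = 1.72 + (-1.5856)/0.5000 = -1.4513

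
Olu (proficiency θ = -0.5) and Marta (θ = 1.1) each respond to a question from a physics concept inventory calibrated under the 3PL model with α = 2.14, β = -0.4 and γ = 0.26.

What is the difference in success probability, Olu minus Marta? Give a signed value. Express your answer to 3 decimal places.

P(θ) = γ + (1 − γ) · 1 / (1 + exp(−α(θ − β)))
P(Olu) = 0.5906  [exponent -0.2140]
P(Marta) = 0.9713  [exponent 3.2100]
Difference = 0.5906 − 0.9713 = -0.3807

-0.381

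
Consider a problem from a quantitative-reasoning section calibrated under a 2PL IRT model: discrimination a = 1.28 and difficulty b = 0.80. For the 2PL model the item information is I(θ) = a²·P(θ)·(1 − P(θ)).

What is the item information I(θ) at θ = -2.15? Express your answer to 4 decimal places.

0.0359

P = 1/(1+e^{3.7760}) = 0.0224
P(1−P) = 0.0224 × 0.9776 = 0.0219
I = a² × P(1−P) = 1.28² × 0.0219 = 0.03588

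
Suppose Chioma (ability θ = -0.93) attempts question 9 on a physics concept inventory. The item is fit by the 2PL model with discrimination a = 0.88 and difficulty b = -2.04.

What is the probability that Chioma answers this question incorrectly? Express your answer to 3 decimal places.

0.274

P(θ) = 1 / (1 + exp(−a(θ − b)))
Exponent: 0.88 × (-0.93 − (-2.04)) = 0.9768
1/(1 + e^{-0.9768}) = 0.7265
P(incorrect) = 1 − 0.7265 = 0.2735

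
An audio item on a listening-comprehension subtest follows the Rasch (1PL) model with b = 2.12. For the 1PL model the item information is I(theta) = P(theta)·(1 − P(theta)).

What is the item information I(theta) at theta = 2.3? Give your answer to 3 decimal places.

P = 1/(1+e^{-0.1800}) = 0.5449
P(1−P) = 0.5449 × 0.4551 = 0.2480
I = P(1−P) = 0.24799

0.248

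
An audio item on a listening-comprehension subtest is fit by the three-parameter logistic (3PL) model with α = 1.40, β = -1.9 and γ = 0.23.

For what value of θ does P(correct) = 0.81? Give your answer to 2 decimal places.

P(θ) = γ + (1 − γ) · 1 / (1 + exp(−α(θ − β)))
Remove guessing floor: (0.81 − 0.23)/(1 − 0.23) = 0.7532
logit = ln(0.7532/0.2468) = 1.1160
θ = β + logit/(α) = -1.9 + 1.1160/1.4000 = -1.1029

-1.10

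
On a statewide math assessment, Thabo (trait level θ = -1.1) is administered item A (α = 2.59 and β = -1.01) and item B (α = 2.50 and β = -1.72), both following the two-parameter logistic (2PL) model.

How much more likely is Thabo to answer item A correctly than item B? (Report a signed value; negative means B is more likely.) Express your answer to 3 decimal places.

-0.383

P(θ) = 1 / (1 + exp(−α(θ − β)))
P_A = 0.4420
P_B = 0.8249
P_A − P_B = -0.3829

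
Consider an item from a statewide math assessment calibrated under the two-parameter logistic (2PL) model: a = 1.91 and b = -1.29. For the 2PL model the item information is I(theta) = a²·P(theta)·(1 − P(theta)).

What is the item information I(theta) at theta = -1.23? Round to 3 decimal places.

P = 1/(1+e^{-0.1146}) = 0.5286
P(1−P) = 0.5286 × 0.4714 = 0.2492
I = a² × P(1−P) = 1.91² × 0.2492 = 0.90904

0.909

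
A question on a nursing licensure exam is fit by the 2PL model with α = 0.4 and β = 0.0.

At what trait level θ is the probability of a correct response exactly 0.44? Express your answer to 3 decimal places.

P(θ) = 1 / (1 + exp(−α(θ − β)))
logit = ln(0.4400/0.5600) = -0.2412
θ = β + logit/(α) = 0.0 + (-0.2412)/0.4000 = -0.6029

-0.603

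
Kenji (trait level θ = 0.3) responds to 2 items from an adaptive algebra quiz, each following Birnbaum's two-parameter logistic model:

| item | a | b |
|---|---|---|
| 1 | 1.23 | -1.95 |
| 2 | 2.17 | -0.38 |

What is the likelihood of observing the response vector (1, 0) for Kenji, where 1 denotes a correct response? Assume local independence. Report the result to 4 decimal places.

0.1751

P(θ) = 1 / (1 + exp(−a(θ − b)))
P_1 = 1/(1+e^{-2.7675}) = 0.9409
P_2 = 1/(1+e^{-1.4756}) = 0.8139
L = P_1 × (1−P_2) = 0.9409 × 0.1861 = 0.17509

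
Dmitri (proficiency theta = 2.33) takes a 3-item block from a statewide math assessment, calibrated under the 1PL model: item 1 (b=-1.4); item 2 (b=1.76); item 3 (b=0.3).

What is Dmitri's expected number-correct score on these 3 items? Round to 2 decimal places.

2.50

P(theta) = 1 / (1 + exp(−(theta − b)))
P_1 = 1/(1+e^{-3.7300}) = 0.9766
P_2 = 1/(1+e^{-0.5700}) = 0.6388
P_3 = 1/(1+e^{-2.0300}) = 0.8839
E[score] = 0.9766 + 0.6388 + 0.8839 = 2.4992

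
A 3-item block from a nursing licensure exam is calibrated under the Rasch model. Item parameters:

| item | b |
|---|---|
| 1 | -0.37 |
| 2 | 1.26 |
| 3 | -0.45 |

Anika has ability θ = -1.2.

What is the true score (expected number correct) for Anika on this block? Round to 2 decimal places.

P(θ) = 1 / (1 + exp(−(θ − b)))
P_1 = 1/(1+e^{0.8300}) = 0.3036
P_2 = 1/(1+e^{2.4600}) = 0.0787
P_3 = 1/(1+e^{0.7500}) = 0.3208
E[score] = 0.3036 + 0.0787 + 0.3208 = 0.7032

0.70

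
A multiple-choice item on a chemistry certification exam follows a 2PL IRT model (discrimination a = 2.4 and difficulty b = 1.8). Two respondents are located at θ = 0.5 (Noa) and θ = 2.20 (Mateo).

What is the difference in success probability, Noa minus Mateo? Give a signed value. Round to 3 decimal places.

-0.681

P(θ) = 1 / (1 + exp(−a(θ − b)))
P(Noa) = 0.0423  [exponent -3.1200]
P(Mateo) = 0.7231  [exponent 0.9600]
Difference = 0.0423 − 0.7231 = -0.6808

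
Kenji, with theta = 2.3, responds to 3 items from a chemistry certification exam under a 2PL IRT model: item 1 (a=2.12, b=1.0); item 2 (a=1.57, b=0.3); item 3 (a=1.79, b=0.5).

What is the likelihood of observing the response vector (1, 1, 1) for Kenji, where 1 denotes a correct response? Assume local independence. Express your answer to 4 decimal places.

0.8667

P(theta) = 1 / (1 + exp(−a(theta − b)))
P_1 = 1/(1+e^{-2.7560}) = 0.9403
P_2 = 1/(1+e^{-3.1400}) = 0.9585
P_3 = 1/(1+e^{-3.2220}) = 0.9617
L = P_1 × P_2 × P_3 = 0.9403 × 0.9585 × 0.9617 = 0.86668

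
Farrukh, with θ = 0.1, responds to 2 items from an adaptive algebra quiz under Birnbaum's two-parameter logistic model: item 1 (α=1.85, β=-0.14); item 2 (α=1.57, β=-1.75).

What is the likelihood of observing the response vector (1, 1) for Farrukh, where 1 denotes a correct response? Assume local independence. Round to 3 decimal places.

P(θ) = 1 / (1 + exp(−α(θ − β)))
P_1 = 1/(1+e^{-0.4440}) = 0.6092
P_2 = 1/(1+e^{-2.9045}) = 0.9481
L = P_1 × P_2 = 0.6092 × 0.9481 = 0.57757

0.578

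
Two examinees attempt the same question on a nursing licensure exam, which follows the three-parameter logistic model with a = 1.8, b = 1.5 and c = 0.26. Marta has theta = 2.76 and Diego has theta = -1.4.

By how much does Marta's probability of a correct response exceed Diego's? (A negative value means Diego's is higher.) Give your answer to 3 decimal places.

0.667

P(theta) = c + (1 − c) · 1 / (1 + exp(−a(theta − b)))
P(Marta) = 0.9306  [exponent 2.2680]
P(Diego) = 0.2640  [exponent -5.2200]
Difference = 0.9306 − 0.2640 = 0.6666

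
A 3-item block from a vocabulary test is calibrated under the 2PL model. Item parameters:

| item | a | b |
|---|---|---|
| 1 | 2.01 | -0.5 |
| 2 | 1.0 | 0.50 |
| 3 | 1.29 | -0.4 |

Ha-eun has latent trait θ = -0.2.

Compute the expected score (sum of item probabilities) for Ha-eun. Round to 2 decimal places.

P(θ) = 1 / (1 + exp(−a(θ − b)))
P_1 = 1/(1+e^{-0.6030}) = 0.6463
P_2 = 1/(1+e^{0.7000}) = 0.3318
P_3 = 1/(1+e^{-0.2580}) = 0.5641
E[score] = 0.6463 + 0.3318 + 0.5641 = 1.5423

1.54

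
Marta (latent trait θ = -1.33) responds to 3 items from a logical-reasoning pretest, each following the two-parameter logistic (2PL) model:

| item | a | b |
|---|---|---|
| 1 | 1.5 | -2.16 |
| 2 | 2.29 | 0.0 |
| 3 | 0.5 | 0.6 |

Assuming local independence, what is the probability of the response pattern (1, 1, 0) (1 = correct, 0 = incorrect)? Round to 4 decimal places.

0.0255

P(θ) = 1 / (1 + exp(−a(θ − b)))
P_1 = 1/(1+e^{-1.2450}) = 0.7764
P_2 = 1/(1+e^{3.0457}) = 0.0454
P_3 = 1/(1+e^{0.9650}) = 0.2759
L = P_1 × P_2 × (1−P_3) = 0.7764 × 0.0454 × 0.7241 = 0.02553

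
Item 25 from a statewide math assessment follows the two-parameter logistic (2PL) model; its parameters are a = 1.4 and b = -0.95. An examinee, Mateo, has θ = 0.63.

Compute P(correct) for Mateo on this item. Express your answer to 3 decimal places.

P(θ) = 1 / (1 + exp(−a(θ − b)))
Exponent: 1.4 × (0.63 − (-0.95)) = 2.2120
1/(1 + e^{-2.2120}) = 0.9013

0.901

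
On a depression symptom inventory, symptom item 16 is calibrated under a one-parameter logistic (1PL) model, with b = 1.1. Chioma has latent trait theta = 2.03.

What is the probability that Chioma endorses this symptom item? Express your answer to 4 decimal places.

0.7171

P(theta) = 1 / (1 + exp(−(theta − b)))
Exponent: (2.03 − 1.1) = 0.9300
1/(1 + e^{-0.9300}) = 0.7171
P = 0.7171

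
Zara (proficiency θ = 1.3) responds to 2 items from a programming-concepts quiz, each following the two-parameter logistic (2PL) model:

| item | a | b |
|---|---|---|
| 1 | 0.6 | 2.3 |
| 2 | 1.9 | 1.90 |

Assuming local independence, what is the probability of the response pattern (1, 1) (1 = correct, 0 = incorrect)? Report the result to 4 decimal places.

P(θ) = 1 / (1 + exp(−a(θ − b)))
P_1 = 1/(1+e^{0.6000}) = 0.3543
P_2 = 1/(1+e^{1.1400}) = 0.2423
L = P_1 × P_2 = 0.3543 × 0.2423 = 0.08586

0.0859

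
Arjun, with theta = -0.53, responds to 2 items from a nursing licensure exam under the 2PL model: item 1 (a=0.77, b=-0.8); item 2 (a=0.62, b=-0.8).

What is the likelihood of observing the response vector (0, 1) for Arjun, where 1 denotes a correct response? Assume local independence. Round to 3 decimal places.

0.243

P(theta) = 1 / (1 + exp(−a(theta − b)))
P_1 = 1/(1+e^{-0.2079}) = 0.5518
P_2 = 1/(1+e^{-0.1674}) = 0.5418
L = (1−P_1) × P_2 = 0.4482 × 0.5418 = 0.24282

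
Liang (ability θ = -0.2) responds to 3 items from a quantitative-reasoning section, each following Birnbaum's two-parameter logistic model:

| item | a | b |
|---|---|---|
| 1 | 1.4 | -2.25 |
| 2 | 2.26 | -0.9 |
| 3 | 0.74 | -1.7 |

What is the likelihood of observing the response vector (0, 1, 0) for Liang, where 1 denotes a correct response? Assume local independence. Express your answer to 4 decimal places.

P(θ) = 1 / (1 + exp(−a(θ − b)))
P_1 = 1/(1+e^{-2.8700}) = 0.9463
P_2 = 1/(1+e^{-1.5820}) = 0.8295
P_3 = 1/(1+e^{-1.1100}) = 0.7521
L = (1−P_1) × P_2 × (1−P_3) = 0.0537 × 0.8295 × 0.2479 = 0.01103

0.0110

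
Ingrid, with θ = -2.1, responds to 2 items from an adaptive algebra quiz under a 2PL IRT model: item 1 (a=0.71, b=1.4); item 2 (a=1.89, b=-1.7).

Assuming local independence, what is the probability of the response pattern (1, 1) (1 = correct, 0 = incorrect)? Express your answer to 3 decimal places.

0.025

P(θ) = 1 / (1 + exp(−a(θ − b)))
P_1 = 1/(1+e^{2.4850}) = 0.0769
P_2 = 1/(1+e^{0.7560}) = 0.3195
L = P_1 × P_2 = 0.0769 × 0.3195 = 0.02458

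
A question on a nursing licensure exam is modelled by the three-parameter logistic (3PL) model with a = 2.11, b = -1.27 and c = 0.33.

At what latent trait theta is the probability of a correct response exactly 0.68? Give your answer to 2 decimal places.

-1.23

P(theta) = c + (1 − c) · 1 / (1 + exp(−a(theta − b)))
Remove guessing floor: (0.68 − 0.33)/(1 − 0.33) = 0.5224
logit = ln(0.5224/0.4776) = 0.0896
theta = b + logit/(a) = -1.27 + 0.0896/2.1100 = -1.2275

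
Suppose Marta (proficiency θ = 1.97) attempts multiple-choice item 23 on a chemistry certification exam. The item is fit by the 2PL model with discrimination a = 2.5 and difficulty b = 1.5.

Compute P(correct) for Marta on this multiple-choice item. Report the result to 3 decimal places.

P(θ) = 1 / (1 + exp(−a(θ − b)))
Exponent: 2.5 × (1.97 − 1.5) = 1.1750
1/(1 + e^{-1.1750}) = 0.7640

0.764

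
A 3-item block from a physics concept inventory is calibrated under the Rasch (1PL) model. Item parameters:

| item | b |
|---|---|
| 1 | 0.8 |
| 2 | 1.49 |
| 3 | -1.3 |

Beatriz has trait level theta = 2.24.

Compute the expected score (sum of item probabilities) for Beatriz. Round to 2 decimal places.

2.46

P(theta) = 1 / (1 + exp(−(theta − b)))
P_1 = 1/(1+e^{-1.4400}) = 0.8085
P_2 = 1/(1+e^{-0.7500}) = 0.6792
P_3 = 1/(1+e^{-3.5400}) = 0.9718
E[score] = 0.8085 + 0.6792 + 0.9718 = 2.4594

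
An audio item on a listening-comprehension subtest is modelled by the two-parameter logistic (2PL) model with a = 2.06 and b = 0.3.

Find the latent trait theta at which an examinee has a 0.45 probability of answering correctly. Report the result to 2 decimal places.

P(theta) = 1 / (1 + exp(−a(theta − b)))
logit = ln(0.4500/0.5500) = -0.2007
theta = b + logit/(a) = 0.3 + (-0.2007)/2.0600 = 0.2026

0.20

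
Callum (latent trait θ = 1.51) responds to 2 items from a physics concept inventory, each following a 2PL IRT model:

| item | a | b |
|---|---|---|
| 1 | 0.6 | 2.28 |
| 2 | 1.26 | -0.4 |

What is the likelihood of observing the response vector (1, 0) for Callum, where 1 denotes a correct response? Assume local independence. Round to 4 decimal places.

0.0320

P(θ) = 1 / (1 + exp(−a(θ − b)))
P_1 = 1/(1+e^{0.4620}) = 0.3865
P_2 = 1/(1+e^{-2.4066}) = 0.9173
L = P_1 × (1−P_2) = 0.3865 × 0.0827 = 0.03195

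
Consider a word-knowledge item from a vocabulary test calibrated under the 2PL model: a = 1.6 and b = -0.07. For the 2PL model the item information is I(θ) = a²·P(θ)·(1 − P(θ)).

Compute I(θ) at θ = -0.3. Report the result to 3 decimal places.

0.619

P = 1/(1+e^{0.3680}) = 0.4090
P(1−P) = 0.4090 × 0.5910 = 0.2417
I = a² × P(1−P) = 1.6² × 0.2417 = 0.61881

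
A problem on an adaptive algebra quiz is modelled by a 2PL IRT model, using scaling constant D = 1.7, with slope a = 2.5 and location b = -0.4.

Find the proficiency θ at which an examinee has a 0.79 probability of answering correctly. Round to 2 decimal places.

-0.09

P(θ) = 1 / (1 + exp(−D·a(θ − b)))
logit = ln(0.7900/0.2100) = 1.3249
θ = b + logit/(1.7·a) = -0.4 + 1.3249/4.2500 = -0.0883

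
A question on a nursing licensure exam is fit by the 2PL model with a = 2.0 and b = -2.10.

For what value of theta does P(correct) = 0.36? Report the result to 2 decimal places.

P(theta) = 1 / (1 + exp(−a(theta − b)))
logit = ln(0.3600/0.6400) = -0.5754
theta = b + logit/(a) = -2.10 + (-0.5754)/2.0000 = -2.3877

-2.39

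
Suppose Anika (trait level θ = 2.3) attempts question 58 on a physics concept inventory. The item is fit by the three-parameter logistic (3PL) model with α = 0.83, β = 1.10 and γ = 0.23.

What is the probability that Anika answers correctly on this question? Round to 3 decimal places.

0.792

P(θ) = γ + (1 − γ) · 1 / (1 + exp(−α(θ − β)))
Exponent: 0.83 × (2.3 − 1.10) = 0.9960
1/(1 + e^{-0.9960}) = 0.7303
P = 0.23 + 0.77 × 0.7303 = 0.7923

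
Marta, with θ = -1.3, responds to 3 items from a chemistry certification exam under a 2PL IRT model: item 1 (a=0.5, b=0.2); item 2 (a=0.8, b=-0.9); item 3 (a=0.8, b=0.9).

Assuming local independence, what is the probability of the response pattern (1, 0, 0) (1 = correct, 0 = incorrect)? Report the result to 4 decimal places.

0.1586

P(θ) = 1 / (1 + exp(−a(θ − b)))
P_1 = 1/(1+e^{0.7500}) = 0.3208
P_2 = 1/(1+e^{0.3200}) = 0.4207
P_3 = 1/(1+e^{1.7600}) = 0.1468
L = P_1 × (1−P_2) × (1−P_3) = 0.3208 × 0.5793 × 0.8532 = 0.15858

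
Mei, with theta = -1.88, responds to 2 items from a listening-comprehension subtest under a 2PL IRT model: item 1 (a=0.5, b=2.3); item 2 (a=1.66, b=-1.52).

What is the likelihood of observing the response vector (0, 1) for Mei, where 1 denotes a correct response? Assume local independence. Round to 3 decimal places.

0.316

P(theta) = 1 / (1 + exp(−a(theta − b)))
P_1 = 1/(1+e^{2.0900}) = 0.1101
P_2 = 1/(1+e^{0.5976}) = 0.3549
L = (1−P_1) × P_2 = 0.8899 × 0.3549 = 0.31583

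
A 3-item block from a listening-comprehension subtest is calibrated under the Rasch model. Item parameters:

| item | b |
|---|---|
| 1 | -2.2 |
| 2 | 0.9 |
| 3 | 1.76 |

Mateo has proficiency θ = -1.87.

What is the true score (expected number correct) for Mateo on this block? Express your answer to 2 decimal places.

0.67

P(θ) = 1 / (1 + exp(−(θ − b)))
P_1 = 1/(1+e^{-0.3300}) = 0.5818
P_2 = 1/(1+e^{2.7700}) = 0.0590
P_3 = 1/(1+e^{3.6300}) = 0.0258
E[score] = 0.5818 + 0.0590 + 0.0258 = 0.6666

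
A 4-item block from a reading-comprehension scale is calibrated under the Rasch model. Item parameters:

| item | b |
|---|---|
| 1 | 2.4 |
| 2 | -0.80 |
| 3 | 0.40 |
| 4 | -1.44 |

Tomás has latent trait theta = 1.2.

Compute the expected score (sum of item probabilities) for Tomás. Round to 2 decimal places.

P(theta) = 1 / (1 + exp(−(theta − b)))
P_1 = 1/(1+e^{1.2000}) = 0.2315
P_2 = 1/(1+e^{-2.0000}) = 0.8808
P_3 = 1/(1+e^{-0.8000}) = 0.6900
P_4 = 1/(1+e^{-2.6400}) = 0.9334
E[score] = 0.2315 + 0.8808 + 0.6900 + 0.9334 = 2.7356

2.74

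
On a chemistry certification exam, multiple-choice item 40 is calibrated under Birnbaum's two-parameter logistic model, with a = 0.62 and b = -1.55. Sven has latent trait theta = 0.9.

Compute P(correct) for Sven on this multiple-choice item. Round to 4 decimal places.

P(theta) = 1 / (1 + exp(−a(theta − b)))
Exponent: 0.62 × (0.9 − (-1.55)) = 1.5190
1/(1 + e^{-1.5190}) = 0.8204

0.8204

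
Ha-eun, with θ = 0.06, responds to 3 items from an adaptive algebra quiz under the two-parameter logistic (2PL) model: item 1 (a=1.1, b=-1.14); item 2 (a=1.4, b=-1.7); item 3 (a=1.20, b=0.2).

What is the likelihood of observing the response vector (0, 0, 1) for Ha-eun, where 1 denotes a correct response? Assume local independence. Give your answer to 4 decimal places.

0.0076

P(θ) = 1 / (1 + exp(−a(θ − b)))
P_1 = 1/(1+e^{-1.3200}) = 0.7892
P_2 = 1/(1+e^{-2.4640}) = 0.9216
P_3 = 1/(1+e^{0.1680}) = 0.4581
L = (1−P_1) × (1−P_2) × P_3 = 0.2108 × 0.0784 × 0.4581 = 0.00757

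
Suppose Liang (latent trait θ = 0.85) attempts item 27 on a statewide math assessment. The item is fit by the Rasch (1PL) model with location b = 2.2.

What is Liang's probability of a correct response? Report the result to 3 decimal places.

P(θ) = 1 / (1 + exp(−(θ − b)))
Exponent: (0.85 − 2.2) = -1.3500
1/(1 + e^{1.3500}) = 0.2059
P = 0.2059

0.206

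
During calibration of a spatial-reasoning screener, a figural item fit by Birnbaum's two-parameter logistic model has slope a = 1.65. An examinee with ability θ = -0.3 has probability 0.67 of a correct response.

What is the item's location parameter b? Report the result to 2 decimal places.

-0.73

P(θ) = 1 / (1 + exp(−a(θ − b)))
logit(0.67) = ln(0.67/0.33) = 0.7082
b = θ − logit/(a) = -0.3 − 0.7082/1.6500 = -0.7292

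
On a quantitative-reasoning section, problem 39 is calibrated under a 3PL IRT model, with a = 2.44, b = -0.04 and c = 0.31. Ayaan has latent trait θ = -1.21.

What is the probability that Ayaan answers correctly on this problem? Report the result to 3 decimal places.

P(θ) = c + (1 − c) · 1 / (1 + exp(−a(θ − b)))
Exponent: 2.44 × (-1.21 − (-0.04)) = -2.8548
1/(1 + e^{2.8548}) = 0.0544
P = 0.31 + 0.69 × 0.0544 = 0.3476

0.348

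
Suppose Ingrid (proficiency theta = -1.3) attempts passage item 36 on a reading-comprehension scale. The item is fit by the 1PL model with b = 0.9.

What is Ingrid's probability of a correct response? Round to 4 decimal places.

0.0998

P(theta) = 1 / (1 + exp(−(theta − b)))
Exponent: (-1.3 − 0.9) = -2.2000
1/(1 + e^{2.2000}) = 0.0998
P = 0.0998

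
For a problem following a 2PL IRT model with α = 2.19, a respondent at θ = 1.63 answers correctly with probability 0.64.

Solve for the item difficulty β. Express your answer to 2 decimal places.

P(θ) = 1 / (1 + exp(−α(θ − β)))
logit(0.64) = ln(0.64/0.36) = 0.5754
β = θ − logit/(α) = 1.63 − 0.5754/2.1900 = 1.3673

1.37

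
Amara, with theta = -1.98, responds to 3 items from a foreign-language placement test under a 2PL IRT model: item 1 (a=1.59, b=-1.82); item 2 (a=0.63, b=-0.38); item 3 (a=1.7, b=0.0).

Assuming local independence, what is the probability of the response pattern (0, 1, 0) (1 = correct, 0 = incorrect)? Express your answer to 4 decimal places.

P(theta) = 1 / (1 + exp(−a(theta − b)))
P_1 = 1/(1+e^{0.2544}) = 0.4367
P_2 = 1/(1+e^{1.0080}) = 0.2674
P_3 = 1/(1+e^{3.3660}) = 0.0334
L = (1−P_1) × P_2 × (1−P_3) = 0.5633 × 0.2674 × 0.9666 = 0.14557

0.1456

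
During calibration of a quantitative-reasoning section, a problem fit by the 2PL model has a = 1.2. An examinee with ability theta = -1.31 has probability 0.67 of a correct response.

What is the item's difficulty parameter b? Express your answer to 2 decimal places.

P(theta) = 1 / (1 + exp(−a(theta − b)))
logit(0.67) = ln(0.67/0.33) = 0.7082
b = theta − logit/(a) = -1.31 − 0.7082/1.2000 = -1.9002

-1.90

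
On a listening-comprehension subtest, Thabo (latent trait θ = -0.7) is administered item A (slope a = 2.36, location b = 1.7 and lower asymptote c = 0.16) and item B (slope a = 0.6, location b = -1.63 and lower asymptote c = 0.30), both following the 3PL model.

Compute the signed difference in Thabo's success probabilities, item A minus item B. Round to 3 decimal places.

-0.582

P(θ) = c + (1 − c) · 1 / (1 + exp(−a(θ − b)))
P_A = 0.1629
P_B = 0.7452
P_A − P_B = -0.5823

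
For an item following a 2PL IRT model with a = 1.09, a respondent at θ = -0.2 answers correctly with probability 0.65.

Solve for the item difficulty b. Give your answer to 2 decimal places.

P(θ) = 1 / (1 + exp(−a(θ − b)))
logit(0.65) = ln(0.65/0.35) = 0.6190
b = θ − logit/(a) = -0.2 − 0.6190/1.0900 = -0.7679

-0.77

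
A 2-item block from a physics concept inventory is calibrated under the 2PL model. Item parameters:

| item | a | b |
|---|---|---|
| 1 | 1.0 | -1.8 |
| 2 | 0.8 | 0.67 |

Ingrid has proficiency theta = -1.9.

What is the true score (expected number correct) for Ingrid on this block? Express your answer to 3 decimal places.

0.588

P(theta) = 1 / (1 + exp(−a(theta − b)))
P_1 = 1/(1+e^{0.1000}) = 0.4750
P_2 = 1/(1+e^{2.0560}) = 0.1134
E[score] = 0.4750 + 0.1134 = 0.5885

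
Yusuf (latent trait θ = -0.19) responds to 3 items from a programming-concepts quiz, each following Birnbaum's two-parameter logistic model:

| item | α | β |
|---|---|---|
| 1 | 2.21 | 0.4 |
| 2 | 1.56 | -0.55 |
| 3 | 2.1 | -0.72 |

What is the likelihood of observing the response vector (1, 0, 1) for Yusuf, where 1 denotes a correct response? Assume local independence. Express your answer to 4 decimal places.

0.0584

P(θ) = 1 / (1 + exp(−α(θ − β)))
P_1 = 1/(1+e^{1.3039}) = 0.2135
P_2 = 1/(1+e^{-0.5616}) = 0.6368
P_3 = 1/(1+e^{-1.1130}) = 0.7527
L = P_1 × (1−P_2) × P_3 = 0.2135 × 0.3632 × 0.7527 = 0.05836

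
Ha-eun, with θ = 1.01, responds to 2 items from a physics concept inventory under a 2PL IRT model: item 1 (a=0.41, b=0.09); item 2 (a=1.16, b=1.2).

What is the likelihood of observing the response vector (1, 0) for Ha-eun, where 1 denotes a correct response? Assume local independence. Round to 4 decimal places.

0.3292

P(θ) = 1 / (1 + exp(−a(θ − b)))
P_1 = 1/(1+e^{-0.3772}) = 0.5932
P_2 = 1/(1+e^{0.2204}) = 0.4451
L = P_1 × (1−P_2) = 0.5932 × 0.5549 = 0.32915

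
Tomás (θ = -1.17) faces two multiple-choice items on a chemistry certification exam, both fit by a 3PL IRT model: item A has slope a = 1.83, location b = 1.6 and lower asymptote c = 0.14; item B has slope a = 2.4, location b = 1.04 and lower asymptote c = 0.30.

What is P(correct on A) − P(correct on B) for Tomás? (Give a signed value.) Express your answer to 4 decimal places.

P(θ) = c + (1 − c) · 1 / (1 + exp(−a(θ − b)))
P_A = 0.1454
P_B = 0.3035
P_A − P_B = -0.1581

-0.1581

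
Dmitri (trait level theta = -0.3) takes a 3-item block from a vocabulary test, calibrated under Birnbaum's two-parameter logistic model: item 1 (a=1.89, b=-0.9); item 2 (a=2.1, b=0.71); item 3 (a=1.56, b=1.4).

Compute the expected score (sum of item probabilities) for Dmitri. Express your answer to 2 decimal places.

0.93

P(theta) = 1 / (1 + exp(−a(theta − b)))
P_1 = 1/(1+e^{-1.1340}) = 0.7566
P_2 = 1/(1+e^{2.1210}) = 0.1071
P_3 = 1/(1+e^{2.6520}) = 0.0659
E[score] = 0.7566 + 0.1071 + 0.0659 = 0.9295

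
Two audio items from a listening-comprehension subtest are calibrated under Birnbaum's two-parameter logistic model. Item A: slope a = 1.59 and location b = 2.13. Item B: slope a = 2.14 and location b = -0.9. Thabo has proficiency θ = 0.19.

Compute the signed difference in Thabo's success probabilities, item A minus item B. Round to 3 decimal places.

-0.868

P(θ) = 1 / (1 + exp(−a(θ − b)))
P_A = 0.0437
P_B = 0.9115
P_A − P_B = -0.8678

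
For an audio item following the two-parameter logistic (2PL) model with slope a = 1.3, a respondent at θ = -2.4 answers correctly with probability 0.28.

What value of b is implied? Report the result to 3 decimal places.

-1.673

P(θ) = 1 / (1 + exp(−a(θ − b)))
logit(0.28) = ln(0.28/0.72) = -0.9445
b = θ − logit/(a) = -2.4 − (-0.9445)/1.3000 = -1.6735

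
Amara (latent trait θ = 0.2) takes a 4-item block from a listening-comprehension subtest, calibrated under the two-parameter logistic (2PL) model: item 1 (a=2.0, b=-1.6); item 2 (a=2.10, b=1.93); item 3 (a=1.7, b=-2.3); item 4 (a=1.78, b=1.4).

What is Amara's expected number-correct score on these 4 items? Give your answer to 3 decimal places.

P(θ) = 1 / (1 + exp(−a(θ − b)))
P_1 = 1/(1+e^{-3.6000}) = 0.9734
P_2 = 1/(1+e^{3.6330}) = 0.0258
P_3 = 1/(1+e^{-4.2500}) = 0.9859
P_4 = 1/(1+e^{2.1360}) = 0.1056
E[score] = 0.9734 + 0.0258 + 0.9859 + 0.1056 = 2.0907

2.091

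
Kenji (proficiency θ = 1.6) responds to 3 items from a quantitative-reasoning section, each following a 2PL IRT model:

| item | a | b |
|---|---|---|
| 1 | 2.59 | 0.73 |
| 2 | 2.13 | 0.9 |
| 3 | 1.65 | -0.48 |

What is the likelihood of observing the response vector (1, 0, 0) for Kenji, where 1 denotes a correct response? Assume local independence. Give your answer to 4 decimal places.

0.0052

P(θ) = 1 / (1 + exp(−a(θ − b)))
P_1 = 1/(1+e^{-2.2533}) = 0.9049
P_2 = 1/(1+e^{-1.4910}) = 0.8162
P_3 = 1/(1+e^{-3.4320}) = 0.9687
L = P_1 × (1−P_2) × (1−P_3) = 0.9049 × 0.1838 × 0.0313 = 0.00521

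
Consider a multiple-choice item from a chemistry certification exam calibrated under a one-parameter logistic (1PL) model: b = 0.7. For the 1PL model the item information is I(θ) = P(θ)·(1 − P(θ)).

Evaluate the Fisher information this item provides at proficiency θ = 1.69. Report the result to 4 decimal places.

P = 1/(1+e^{-0.9900}) = 0.7291
P(1−P) = 0.7291 × 0.2709 = 0.1975
I = P(1−P) = 0.19752

0.1975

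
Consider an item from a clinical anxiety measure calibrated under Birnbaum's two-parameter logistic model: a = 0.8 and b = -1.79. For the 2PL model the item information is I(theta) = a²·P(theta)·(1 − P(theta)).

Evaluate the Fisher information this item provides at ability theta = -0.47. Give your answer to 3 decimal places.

P = 1/(1+e^{-1.0560}) = 0.7419
P(1−P) = 0.7419 × 0.2581 = 0.1915
I = a² × P(1−P) = 0.8² × 0.1915 = 0.12254

0.123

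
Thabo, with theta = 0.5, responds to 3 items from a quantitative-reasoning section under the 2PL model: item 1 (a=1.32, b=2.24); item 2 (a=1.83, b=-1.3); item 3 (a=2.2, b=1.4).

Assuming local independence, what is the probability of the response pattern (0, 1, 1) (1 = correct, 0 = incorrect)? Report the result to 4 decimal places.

P(theta) = 1 / (1 + exp(−a(theta − b)))
P_1 = 1/(1+e^{2.2968}) = 0.0914
P_2 = 1/(1+e^{-3.2940}) = 0.9642
P_3 = 1/(1+e^{1.9800}) = 0.1213
L = (1−P_1) × P_2 × P_3 = 0.9086 × 0.9642 × 0.1213 = 0.10629

0.1063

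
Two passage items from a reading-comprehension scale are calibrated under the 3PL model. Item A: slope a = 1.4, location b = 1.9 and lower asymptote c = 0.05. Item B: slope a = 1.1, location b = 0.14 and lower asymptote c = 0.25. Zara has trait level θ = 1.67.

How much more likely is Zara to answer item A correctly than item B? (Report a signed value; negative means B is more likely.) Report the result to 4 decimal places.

-0.4333

P(θ) = c + (1 − c) · 1 / (1 + exp(−a(θ − b)))
P_A = 0.4492
P_B = 0.8825
P_A − P_B = -0.4333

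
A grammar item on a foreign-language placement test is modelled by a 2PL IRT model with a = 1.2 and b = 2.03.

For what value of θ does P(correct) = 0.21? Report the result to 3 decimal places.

0.926

P(θ) = 1 / (1 + exp(−a(θ − b)))
logit = ln(0.2100/0.7900) = -1.3249
θ = b + logit/(a) = 2.03 + (-1.3249)/1.2000 = 0.9259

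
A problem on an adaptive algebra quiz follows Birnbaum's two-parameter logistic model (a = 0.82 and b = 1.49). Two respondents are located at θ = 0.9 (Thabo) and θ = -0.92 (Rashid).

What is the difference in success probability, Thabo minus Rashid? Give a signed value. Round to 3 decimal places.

0.260

P(θ) = 1 / (1 + exp(−a(θ − b)))
P(Thabo) = 0.3814  [exponent -0.4838]
P(Rashid) = 0.1217  [exponent -1.9762]
Difference = 0.3814 − 0.1217 = 0.2596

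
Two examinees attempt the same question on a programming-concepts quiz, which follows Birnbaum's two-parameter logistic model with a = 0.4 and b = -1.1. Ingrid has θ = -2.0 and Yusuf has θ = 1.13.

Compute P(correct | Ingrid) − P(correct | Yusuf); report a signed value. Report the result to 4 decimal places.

-0.2983

P(θ) = 1 / (1 + exp(−a(θ − b)))
P(Ingrid) = 0.4110  [exponent -0.3600]
P(Yusuf) = 0.7093  [exponent 0.8920]
Difference = 0.4110 − 0.7093 = -0.2983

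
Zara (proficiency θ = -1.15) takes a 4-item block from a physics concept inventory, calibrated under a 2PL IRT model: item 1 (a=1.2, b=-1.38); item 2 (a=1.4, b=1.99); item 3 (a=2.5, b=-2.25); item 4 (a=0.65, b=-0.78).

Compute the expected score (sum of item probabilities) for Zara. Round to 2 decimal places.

P(θ) = 1 / (1 + exp(−a(θ − b)))
P_1 = 1/(1+e^{-0.2760}) = 0.5686
P_2 = 1/(1+e^{4.3960}) = 0.0122
P_3 = 1/(1+e^{-2.7500}) = 0.9399
P_4 = 1/(1+e^{0.2405}) = 0.4402
E[score] = 0.5686 + 0.0122 + 0.9399 + 0.4402 = 1.9608

1.96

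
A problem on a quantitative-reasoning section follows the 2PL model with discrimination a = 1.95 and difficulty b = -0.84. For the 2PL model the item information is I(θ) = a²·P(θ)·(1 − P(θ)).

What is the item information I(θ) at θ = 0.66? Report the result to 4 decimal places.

P = 1/(1+e^{-2.9250}) = 0.9491
P(1−P) = 0.9491 × 0.0509 = 0.0483
I = a² × P(1−P) = 1.95² × 0.0483 = 0.18380

0.1838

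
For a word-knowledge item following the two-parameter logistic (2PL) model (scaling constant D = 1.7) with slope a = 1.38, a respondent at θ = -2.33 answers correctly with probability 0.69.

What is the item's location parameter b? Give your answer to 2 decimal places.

P(θ) = 1 / (1 + exp(−D·a(θ − b)))
logit(0.69) = ln(0.69/0.31) = 0.8001
b = θ − logit/(1.7·a) = -2.33 − 0.8001/2.3460 = -2.6711

-2.67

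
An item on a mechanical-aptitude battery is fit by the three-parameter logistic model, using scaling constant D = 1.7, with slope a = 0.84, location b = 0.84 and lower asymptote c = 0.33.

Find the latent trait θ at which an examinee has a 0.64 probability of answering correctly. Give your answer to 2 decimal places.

0.74

P(θ) = c + (1 − c) · 1 / (1 + exp(−D·a(θ − b)))
Remove guessing floor: (0.64 − 0.33)/(1 − 0.33) = 0.4627
logit = ln(0.4627/0.5373) = -0.1495
θ = b + logit/(1.7·a) = 0.84 + (-0.1495)/1.4280 = 0.7353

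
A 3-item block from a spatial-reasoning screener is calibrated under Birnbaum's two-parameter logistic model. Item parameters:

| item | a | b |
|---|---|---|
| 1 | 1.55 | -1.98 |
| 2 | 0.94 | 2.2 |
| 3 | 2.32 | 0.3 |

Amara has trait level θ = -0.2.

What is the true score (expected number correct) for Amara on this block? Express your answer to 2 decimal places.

1.27

P(θ) = 1 / (1 + exp(−a(θ − b)))
P_1 = 1/(1+e^{-2.7590}) = 0.9404
P_2 = 1/(1+e^{2.2560}) = 0.0948
P_3 = 1/(1+e^{1.1600}) = 0.2387
E[score] = 0.9404 + 0.0948 + 0.2387 = 1.2739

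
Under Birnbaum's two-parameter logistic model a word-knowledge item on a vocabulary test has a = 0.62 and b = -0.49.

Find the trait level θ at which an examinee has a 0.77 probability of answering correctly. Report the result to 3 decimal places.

1.459

P(θ) = 1 / (1 + exp(−a(θ − b)))
logit = ln(0.7700/0.2300) = 1.2083
θ = b + logit/(a) = -0.49 + 1.2083/0.6200 = 1.4589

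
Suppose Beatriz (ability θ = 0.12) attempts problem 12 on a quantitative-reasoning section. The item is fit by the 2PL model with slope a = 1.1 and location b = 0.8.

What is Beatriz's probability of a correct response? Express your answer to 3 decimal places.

0.321

P(θ) = 1 / (1 + exp(−a(θ − b)))
Exponent: 1.1 × (0.12 − 0.8) = -0.7480
1/(1 + e^{0.7480}) = 0.3213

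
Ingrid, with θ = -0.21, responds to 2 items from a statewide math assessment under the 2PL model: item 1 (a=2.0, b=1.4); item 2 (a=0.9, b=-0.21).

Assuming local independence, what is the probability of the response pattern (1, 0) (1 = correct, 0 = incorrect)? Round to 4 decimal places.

0.0192

P(θ) = 1 / (1 + exp(−a(θ − b)))
P_1 = 1/(1+e^{3.2200}) = 0.0384
P_2 = 1/(1+e^{0.0000}) = 0.5000
L = P_1 × (1−P_2) = 0.0384 × 0.5000 = 0.01921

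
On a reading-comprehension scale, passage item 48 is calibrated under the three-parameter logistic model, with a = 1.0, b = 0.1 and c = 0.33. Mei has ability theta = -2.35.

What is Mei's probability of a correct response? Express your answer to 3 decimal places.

P(theta) = c + (1 − c) · 1 / (1 + exp(−a(theta − b)))
Exponent: 1.0 × (-2.35 − 0.1) = -2.4500
1/(1 + e^{2.4500}) = 0.0794
P = 0.33 + 0.67 × 0.0794 = 0.3832

0.383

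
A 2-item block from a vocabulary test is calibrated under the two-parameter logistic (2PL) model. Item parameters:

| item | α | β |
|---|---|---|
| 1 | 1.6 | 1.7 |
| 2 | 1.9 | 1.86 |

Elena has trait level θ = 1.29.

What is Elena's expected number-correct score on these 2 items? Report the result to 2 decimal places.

0.59

P(θ) = 1 / (1 + exp(−α(θ − β)))
P_1 = 1/(1+e^{0.6560}) = 0.3416
P_2 = 1/(1+e^{1.0830}) = 0.2529
E[score] = 0.3416 + 0.2529 = 0.5946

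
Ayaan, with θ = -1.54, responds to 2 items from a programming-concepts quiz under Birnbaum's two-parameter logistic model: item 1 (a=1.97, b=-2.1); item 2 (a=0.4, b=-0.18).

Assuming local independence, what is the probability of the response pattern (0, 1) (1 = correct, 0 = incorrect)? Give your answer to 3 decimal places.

P(θ) = 1 / (1 + exp(−a(θ − b)))
P_1 = 1/(1+e^{-1.1032}) = 0.7509
P_2 = 1/(1+e^{0.5440}) = 0.3673
L = (1−P_1) × P_2 = 0.2491 × 0.3673 = 0.09150

0.091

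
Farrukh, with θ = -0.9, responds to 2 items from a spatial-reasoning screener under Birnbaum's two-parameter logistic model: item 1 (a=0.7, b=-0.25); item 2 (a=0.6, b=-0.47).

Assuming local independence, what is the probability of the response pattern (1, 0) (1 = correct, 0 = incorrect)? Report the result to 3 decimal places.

0.219

P(θ) = 1 / (1 + exp(−a(θ − b)))
P_1 = 1/(1+e^{0.4550}) = 0.3882
P_2 = 1/(1+e^{0.2580}) = 0.4359
L = P_1 × (1−P_2) = 0.3882 × 0.5641 = 0.21899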